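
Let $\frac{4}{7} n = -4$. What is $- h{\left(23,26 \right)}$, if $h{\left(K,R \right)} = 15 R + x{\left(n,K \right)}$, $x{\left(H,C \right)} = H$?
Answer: $-383$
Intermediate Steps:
$n = -7$ ($n = \frac{7}{4} \left(-4\right) = -7$)
$h{\left(K,R \right)} = -7 + 15 R$ ($h{\left(K,R \right)} = 15 R - 7 = -7 + 15 R$)
$- h{\left(23,26 \right)} = - (-7 + 15 \cdot 26) = - (-7 + 390) = \left(-1\right) 383 = -383$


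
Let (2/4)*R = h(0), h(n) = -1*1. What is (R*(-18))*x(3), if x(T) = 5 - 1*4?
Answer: 36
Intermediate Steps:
x(T) = 1 (x(T) = 5 - 4 = 1)
h(n) = -1
R = -2 (R = 2*(-1) = -2)
(R*(-18))*x(3) = -2*(-18)*1 = 36*1 = 36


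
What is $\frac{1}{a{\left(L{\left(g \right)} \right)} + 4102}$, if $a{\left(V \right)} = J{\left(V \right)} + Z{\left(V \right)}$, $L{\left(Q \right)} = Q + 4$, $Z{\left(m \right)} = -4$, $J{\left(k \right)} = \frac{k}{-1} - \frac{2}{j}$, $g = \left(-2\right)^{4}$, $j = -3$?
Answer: $\frac{3}{12236} \approx 0.00024518$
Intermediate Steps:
$g = 16$
$J{\left(k \right)} = \frac{2}{3} - k$ ($J{\left(k \right)} = \frac{k}{-1} - \frac{2}{-3} = k \left(-1\right) - - \frac{2}{3} = - k + \frac{2}{3} = \frac{2}{3} - k$)
$L{\left(Q \right)} = 4 + Q$
$a{\left(V \right)} = - \frac{10}{3} - V$ ($a{\left(V \right)} = \left(\frac{2}{3} - V\right) - 4 = - \frac{10}{3} - V$)
$\frac{1}{a{\left(L{\left(g \right)} \right)} + 4102} = \frac{1}{\left(- \frac{10}{3} - \left(4 + 16\right)\right) + 4102} = \frac{1}{\left(- \frac{10}{3} - 20\right) + 4102} = \frac{1}{- \frac{70}{3} + 4102} = \frac{1}{\frac{12236}{3}} = \frac{3}{12236}$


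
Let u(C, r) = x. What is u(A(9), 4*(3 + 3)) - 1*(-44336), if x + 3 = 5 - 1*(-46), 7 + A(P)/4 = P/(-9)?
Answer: 44384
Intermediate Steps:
A(P) = -28 - 4*P/9 (A(P) = -28 + 4*(P/(-9)) = -28 + 4*(P*(-1/9)) = -28 + 4*(-P/9) = -28 - 4*P/9)
x = 48 (x = -3 + (5 - 1*(-46)) = -3 + (5 + 46) = -3 + 51 = 48)
u(C, r) = 48
u(A(9), 4*(3 + 3)) - 1*(-44336) = 48 - 1*(-44336) = 48 + 44336 = 44384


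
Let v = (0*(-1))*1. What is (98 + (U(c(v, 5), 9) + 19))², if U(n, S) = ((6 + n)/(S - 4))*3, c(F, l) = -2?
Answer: 356409/25 ≈ 14256.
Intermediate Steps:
v = 0 (v = 0*1 = 0)
U(n, S) = 3*(6 + n)/(-4 + S) (U(n, S) = ((6 + n)/(-4 + S))*3 = 3*(6 + n)/(-4 + S))
(98 + (U(c(v, 5), 9) + 19))² = (98 + (3*(6 - 2)/(-4 + 9) + 19))² = (98 + (3*4/5 + 19))² = (98 + (3*(⅕)*4 + 19))² = (98 + (12/5 + 19))² = (98 + 107/5)² = (597/5)² = 356409/25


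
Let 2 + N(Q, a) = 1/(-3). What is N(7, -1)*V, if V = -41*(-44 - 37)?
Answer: -7749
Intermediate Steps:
N(Q, a) = -7/3 (N(Q, a) = -2 + 1/(-3) = -2 - 1/3 = -7/3)
V = 3321 (V = -41*(-81) = 3321)
N(7, -1)*V = -7/3*3321 = -7749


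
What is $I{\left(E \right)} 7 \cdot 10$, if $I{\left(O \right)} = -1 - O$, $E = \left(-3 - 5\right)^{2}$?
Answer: $-4550$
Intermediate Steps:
$E = 64$ ($E = \left(-8\right)^{2} = 64$)
$I{\left(E \right)} 7 \cdot 10 = \left(-1 - 64\right) 7 \cdot 10 = \left(-65\right) 7 \cdot 10 = \left(-455\right) 10 = -4550$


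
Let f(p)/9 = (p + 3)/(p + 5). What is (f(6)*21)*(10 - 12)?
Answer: -3402/11 ≈ -309.27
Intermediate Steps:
f(p) = 9*(3 + p)/(5 + p) (f(p) = 9*((p + 3)/(p + 5)) = 9*((3 + p)/(5 + p)) = 9*(3 + p)/(5 + p))
(f(6)*21)*(10 - 12) = ((9*(3 + 6)/(5 + 6))*21)*(10 - 12) = ((9*9/11)*21)*(-2) = ((9*(1/11)*9)*21)*(-2) = ((81/11)*21)*(-2) = (1701/11)*(-2) = -3402/11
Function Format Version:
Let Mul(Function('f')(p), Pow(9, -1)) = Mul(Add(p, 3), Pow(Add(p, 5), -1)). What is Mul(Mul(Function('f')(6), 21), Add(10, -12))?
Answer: Rational(-3402, 11) ≈ -309.27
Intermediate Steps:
Function('f')(p) = Mul(9, Pow(Add(5, p), -1), Add(3, p)) (Function('f')(p) = Mul(9, Mul(Add(p, 3), Pow(Add(p, 5), -1))) = Mul(9, Mul(Add(3, p), Pow(Add(5, p), -1))) = Mul(9, Mul(Pow(Add(5, p), -1), Add(3, p))) = Mul(9, Pow(Add(5, p), -1), Add(3, p)))
Mul(Mul(Function('f')(6), 21), Add(10, -12)) = Mul(Mul(Mul(9, Pow(Add(5, 6), -1), Add(3, 6)), 21), Add(10, -12)) = Mul(Mul(Mul(9, Pow(11, -1), 9), 21), -2) = Mul(Mul(Mul(9, Rational(1, 11), 9), 21), -2) = Mul(Mul(Rational(81, 11), 21), -2) = Mul(Rational(1701, 11), -2) = Rational(-3402, 11)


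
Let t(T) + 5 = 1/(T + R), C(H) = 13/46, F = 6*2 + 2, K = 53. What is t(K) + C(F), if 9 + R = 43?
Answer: -18833/4002 ≈ -4.7059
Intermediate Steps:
R = 34 (R = -9 + 43 = 34)
F = 14 (F = 12 + 2 = 14)
C(H) = 13/46 (C(H) = 13*(1/46) = 13/46)
t(T) = -5 + 1/(34 + T) (t(T) = -5 + 1/(T + 34) = -5 + 1/(34 + T))
t(K) + C(F) = (-169 - 5*53)/(34 + 53) + 13/46 = (-169 - 265)/87 + 13/46 = (1/87)*(-434) + 13/46 = -434/87 + 13/46 = -18833/4002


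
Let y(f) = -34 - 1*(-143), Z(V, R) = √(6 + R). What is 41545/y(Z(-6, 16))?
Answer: 41545/109 ≈ 381.15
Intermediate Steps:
y(f) = 109 (y(f) = -34 + 143 = 109)
41545/y(Z(-6, 16)) = 41545/109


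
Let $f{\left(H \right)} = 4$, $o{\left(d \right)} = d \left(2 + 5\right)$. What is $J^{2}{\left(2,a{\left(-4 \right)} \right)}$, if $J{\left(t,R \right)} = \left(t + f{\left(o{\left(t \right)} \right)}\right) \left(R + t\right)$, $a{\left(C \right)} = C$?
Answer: $144$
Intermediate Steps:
$o{\left(d \right)} = 7 d$ ($o{\left(d \right)} = d 7 = 7 d$)
$J{\left(t,R \right)} = \left(4 + t\right) \left(R + t\right)$ ($J{\left(t,R \right)} = \left(t + 4\right) \left(R + t\right) = \left(4 + t\right) \left(R + t\right)$)
$J^{2}{\left(2,a{\left(-4 \right)} \right)} = \left(2^{2} + 4 \left(-4\right) + 4 \cdot 2 - 8\right)^{2} = \left(4 - 16 + 8 - 8\right)^{2} = \left(-12\right)^{2} = 144$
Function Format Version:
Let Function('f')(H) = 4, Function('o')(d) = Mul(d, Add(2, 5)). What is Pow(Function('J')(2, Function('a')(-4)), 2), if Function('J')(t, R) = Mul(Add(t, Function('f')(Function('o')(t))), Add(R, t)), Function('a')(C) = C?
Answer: 144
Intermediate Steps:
Function('o')(d) = Mul(7, d) (Function('o')(d) = Mul(d, 7) = Mul(7, d))
Function('J')(t, R) = Mul(Add(4, t), Add(R, t)) (Function('J')(t, R) = Mul(Add(t, 4), Add(R, t)) = Mul(Add(4, t), Add(R, t)))
Pow(Function('J')(2, Function('a')(-4)), 2) = Pow(Add(Pow(2, 2), Mul(4, -4), Mul(4, 2), Mul(-4, 2)), 2) = Pow(Add(4, -16, 8, -8), 2) = Pow(-12, 2) = 144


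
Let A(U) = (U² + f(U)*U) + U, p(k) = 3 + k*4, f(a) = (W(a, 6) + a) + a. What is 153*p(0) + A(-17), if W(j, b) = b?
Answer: 1207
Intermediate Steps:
f(a) = 6 + 2*a (f(a) = (6 + a) + a = 6 + 2*a)
p(k) = 3 + 4*k
A(U) = U + U² + U*(6 + 2*U) (A(U) = (U² + (6 + 2*U)*U) + U = (U² + U*(6 + 2*U)) + U = U + U² + U*(6 + 2*U))
153*p(0) + A(-17) = 153*(3 + 4*0) - 17*(7 + 3*(-17)) = 153*(3 + 0) - 17*(7 - 51) = 153*3 - 17*(-44) = 459 + 748 = 1207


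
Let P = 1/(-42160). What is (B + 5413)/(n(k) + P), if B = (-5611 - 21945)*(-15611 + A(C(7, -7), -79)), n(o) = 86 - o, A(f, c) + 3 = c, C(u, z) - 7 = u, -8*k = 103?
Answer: 18231742957360/4168569 ≈ 4.3736e+6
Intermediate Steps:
k = -103/8 (k = -1/8*103 = -103/8 ≈ -12.875)
C(u, z) = 7 + u
A(f, c) = -3 + c
B = 432436308 (B = (-5611 - 21945)*(-15611 + (-3 - 79)) = -27556*(-15611 - 82) = -27556*(-15693) = 432436308)
P = -1/42160 ≈ -2.3719e-5
(B + 5413)/(n(k) + P) = (432436308 + 5413)/((86 - 1*(-103/8)) - 1/42160) = 432441721/((86 + 103/8) - 1/42160) = 432441721/(791/8 - 1/42160) = 432441721/(4168569/42160) = 432441721*(42160/4168569) = 18231742957360/4168569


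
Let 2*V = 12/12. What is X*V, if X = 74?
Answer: 37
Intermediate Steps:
V = ½ (V = (12/12)/2 = (12*(1/12))/2 = (½)*1 = ½ ≈ 0.50000)
X*V = 74*(½) = 37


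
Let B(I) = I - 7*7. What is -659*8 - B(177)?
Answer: -5400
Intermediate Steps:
B(I) = -49 + I (B(I) = I - 49 = -49 + I)
-659*8 - B(177) = -659*8 - (-49 + 177) = -5272 - 1*128 = -5272 - 128 = -5400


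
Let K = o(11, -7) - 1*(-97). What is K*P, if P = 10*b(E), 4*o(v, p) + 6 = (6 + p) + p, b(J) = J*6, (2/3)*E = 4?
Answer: 33660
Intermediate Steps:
E = 6 (E = (3/2)*4 = 6)
b(J) = 6*J
o(v, p) = p/2 (o(v, p) = -3/2 + ((6 + p) + p)/4 = -3/2 + (6 + 2*p)/4 = -3/2 + (3/2 + p/2) = p/2)
K = 187/2 (K = (½)*(-7) - 1*(-97) = -7/2 + 97 = 187/2 ≈ 93.500)
P = 360 (P = 10*(6*6) = 10*36 = 360)
K*P = (187/2)*360 = 33660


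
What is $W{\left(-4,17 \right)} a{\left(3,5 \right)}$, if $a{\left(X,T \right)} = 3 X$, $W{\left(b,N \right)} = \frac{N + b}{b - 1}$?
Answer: $- \frac{117}{5} \approx -23.4$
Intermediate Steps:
$W{\left(b,N \right)} = \frac{N + b}{-1 + b}$
$W{\left(-4,17 \right)} a{\left(3,5 \right)} = \frac{17 - 4}{-1 - 4} \cdot 3 \cdot 3 = \frac{1}{-5} \cdot 13 \cdot 9 = \left(- \frac{1}{5}\right) 13 \cdot 9 = \left(- \frac{13}{5}\right) 9 = - \frac{117}{5}$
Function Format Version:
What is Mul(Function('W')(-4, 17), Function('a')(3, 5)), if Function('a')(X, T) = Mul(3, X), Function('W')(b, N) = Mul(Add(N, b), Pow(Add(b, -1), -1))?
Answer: Rational(-117, 5) ≈ -23.400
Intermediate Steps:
Function('W')(b, N) = Mul(Pow(Add(-1, b), -1), Add(N, b)) (Function('W')(b, N) = Mul(Add(N, b), Pow(Add(-1, b), -1)) = Mul(Pow(Add(-1, b), -1), Add(N, b)))
Mul(Function('W')(-4, 17), Function('a')(3, 5)) = Mul(Mul(Pow(Add(-1, -4), -1), Add(17, -4)), Mul(3, 3)) = Mul(Mul(Pow(-5, -1), 13), 9) = Mul(Mul(Rational(-1, 5), 13), 9) = Mul(Rational(-13, 5), 9) = Rational(-117, 5)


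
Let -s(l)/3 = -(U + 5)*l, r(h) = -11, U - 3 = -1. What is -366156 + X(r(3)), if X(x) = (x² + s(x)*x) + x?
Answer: -363505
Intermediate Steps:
U = 2 (U = 3 - 1 = 2)
s(l) = 21*l (s(l) = -(-3)*(2 + 5)*l = -(-3)*7*l = -(-21)*l = 21*l)
X(x) = x + 22*x² (X(x) = (x² + (21*x)*x) + x = (x² + 21*x²) + x = 22*x² + x = x + 22*x²)
-366156 + X(r(3)) = -366156 - 11*(1 + 22*(-11)) = -366156 - 11*(1 - 242) = -366156 - 11*(-241) = -366156 + 2651 = -363505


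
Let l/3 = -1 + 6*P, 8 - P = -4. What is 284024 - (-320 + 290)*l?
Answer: 290414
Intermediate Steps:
P = 12 (P = 8 - 1*(-4) = 8 + 4 = 12)
l = 213 (l = 3*(-1 + 6*12) = 3*(-1 + 72) = 3*71 = 213)
284024 - (-320 + 290)*l = 284024 - (-320 + 290)*213 = 284024 - (-30)*213 = 284024 - 1*(-6390) = 284024 + 6390 = 290414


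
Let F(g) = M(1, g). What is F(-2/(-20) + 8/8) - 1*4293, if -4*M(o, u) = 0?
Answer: -4293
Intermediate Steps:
M(o, u) = 0 (M(o, u) = -¼*0 = 0)
F(g) = 0
F(-2/(-20) + 8/8) - 1*4293 = 0 - 1*4293 = 0 - 4293 = -4293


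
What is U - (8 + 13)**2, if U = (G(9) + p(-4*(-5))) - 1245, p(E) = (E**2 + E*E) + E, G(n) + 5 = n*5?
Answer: -826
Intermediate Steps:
G(n) = -5 + 5*n (G(n) = -5 + n*5 = -5 + 5*n)
p(E) = E + 2*E**2 (p(E) = (E**2 + E**2) + E = 2*E**2 + E = E + 2*E**2)
U = -385 (U = ((-5 + 5*9) + (-4*(-5))*(1 + 2*(-4*(-5)))) - 1245 = ((-5 + 45) + 20*(1 + 2*20)) - 1245 = (40 + 20*(1 + 40)) - 1245 = (40 + 20*41) - 1245 = (40 + 820) - 1245 = 860 - 1245 = -385)
U - (8 + 13)**2 = -385 - (8 + 13)**2 = -385 - 1*21**2 = -385 - 1*441 = -385 - 441 = -826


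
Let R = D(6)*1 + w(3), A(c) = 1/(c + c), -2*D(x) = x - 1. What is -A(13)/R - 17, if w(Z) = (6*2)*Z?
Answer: -14808/871 ≈ -17.001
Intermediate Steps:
D(x) = ½ - x/2 (D(x) = -(x - 1)/2 = -(-1 + x)/2 = ½ - x/2)
A(c) = 1/(2*c)
w(Z) = 12*Z
R = 67/2 (R = (½ - ½*6)*1 + 12*3 = (½ - 3)*1 + 36 = -5/2*1 + 36 = -5/2 + 36 = 67/2 ≈ 33.500)
-A(13)/R - 17 = -(½)/13/67/2 - 17 = -(½)*(1/13)*2/67 - 17 = -2/(26*67) - 17 = -1*1/871 - 17 = -1/871 - 17 = -14808/871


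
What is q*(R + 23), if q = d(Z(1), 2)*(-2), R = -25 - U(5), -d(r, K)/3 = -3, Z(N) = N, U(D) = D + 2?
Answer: 162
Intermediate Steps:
U(D) = 2 + D
d(r, K) = 9 (d(r, K) = -3*(-3) = 9)
R = -32 (R = -25 - (2 + 5) = -25 - 1*7 = -25 - 7 = -32)
q = -18 (q = 9*(-2) = -18)
q*(R + 23) = -18*(-32 + 23) = -18*(-9) = 162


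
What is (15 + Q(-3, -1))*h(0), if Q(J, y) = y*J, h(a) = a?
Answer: 0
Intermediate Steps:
Q(J, y) = J*y
(15 + Q(-3, -1))*h(0) = (15 - 3*(-1))*0 = (15 + 3)*0 = 18*0 = 0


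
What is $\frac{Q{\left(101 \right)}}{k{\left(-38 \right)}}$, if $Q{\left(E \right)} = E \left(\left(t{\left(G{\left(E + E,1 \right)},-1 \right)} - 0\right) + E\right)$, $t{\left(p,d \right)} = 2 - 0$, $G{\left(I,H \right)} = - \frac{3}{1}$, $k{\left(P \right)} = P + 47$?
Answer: $\frac{10403}{9} \approx 1155.9$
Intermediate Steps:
$k{\left(P \right)} = 47 + P$
$G{\left(I,H \right)} = -3$ ($G{\left(I,H \right)} = \left(-3\right) 1 = -3$)
$t{\left(p,d \right)} = 2$ ($t{\left(p,d \right)} = 2 + 0 = 2$)
$Q{\left(E \right)} = E \left(2 + E\right)$ ($Q{\left(E \right)} = E \left(\left(2 - 0\right) + E\right) = E \left(\left(2 + 0\right) + E\right) = E \left(2 + E\right)$)
$\frac{Q{\left(101 \right)}}{k{\left(-38 \right)}} = \frac{101 \left(2 + 101\right)}{47 - 38} = \frac{101 \cdot 103}{9} = 10403 \cdot \frac{1}{9} = \frac{10403}{9}$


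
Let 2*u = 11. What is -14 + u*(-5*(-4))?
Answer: 96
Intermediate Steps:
u = 11/2 (u = (½)*11 = 11/2 ≈ 5.5000)
-14 + u*(-5*(-4)) = -14 + 11*(-5*(-4))/2 = -14 + (11/2)*20 = -14 + 110 = 96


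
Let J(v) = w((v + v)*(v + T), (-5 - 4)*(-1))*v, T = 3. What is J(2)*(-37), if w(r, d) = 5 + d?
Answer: -1036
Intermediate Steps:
J(v) = 14*v (J(v) = (5 + (-5 - 4)*(-1))*v = (5 - 9*(-1))*v = (5 + 9)*v = 14*v)
J(2)*(-37) = (14*2)*(-37) = 28*(-37) = -1036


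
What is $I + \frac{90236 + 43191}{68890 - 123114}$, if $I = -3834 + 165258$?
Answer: $\frac{8752921549}{54224} \approx 1.6142 \cdot 10^{5}$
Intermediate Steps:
$I = 161424$
$I + \frac{90236 + 43191}{68890 - 123114} = 161424 + \frac{90236 + 43191}{68890 - 123114} = 161424 + \frac{133427}{-54224} = 161424 + 133427 \left(- \frac{1}{54224}\right) = 161424 - \frac{133427}{54224} = \frac{8752921549}{54224}$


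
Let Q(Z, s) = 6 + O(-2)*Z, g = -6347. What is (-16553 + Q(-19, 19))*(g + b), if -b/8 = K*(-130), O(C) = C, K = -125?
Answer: 2250952623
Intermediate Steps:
b = -130000 (b = -(-1000)*(-130) = -8*16250 = -130000)
Q(Z, s) = 6 - 2*Z
(-16553 + Q(-19, 19))*(g + b) = (-16553 + (6 - 2*(-19)))*(-6347 - 130000) = (-16553 + (6 + 38))*(-136347) = (-16553 + 44)*(-136347) = -16509*(-136347) = 2250952623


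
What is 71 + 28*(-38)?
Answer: -993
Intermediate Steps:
71 + 28*(-38) = 71 - 1064 = -993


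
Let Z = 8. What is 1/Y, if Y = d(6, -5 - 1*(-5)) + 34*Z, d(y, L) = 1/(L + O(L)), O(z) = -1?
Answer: 1/271 ≈ 0.0036900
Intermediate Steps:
d(y, L) = 1/(-1 + L) (d(y, L) = 1/(L - 1) = 1/(-1 + L))
Y = 271 (Y = 1/(-1 + (-5 - 1*(-5))) + 34*8 = 1/(-1 + (-5 + 5)) + 272 = 1/(-1 + 0) + 272 = 1/(-1) + 272 = -1 + 272 = 271)
1/Y = 1/271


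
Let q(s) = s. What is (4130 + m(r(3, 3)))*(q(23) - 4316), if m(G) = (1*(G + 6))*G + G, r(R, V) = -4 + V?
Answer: -17704332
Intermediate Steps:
m(G) = G + G*(6 + G) (m(G) = (1*(6 + G))*G + G = (6 + G)*G + G = G*(6 + G) + G = G + G*(6 + G))
(4130 + m(r(3, 3)))*(q(23) - 4316) = (4130 + (-4 + 3)*(7 + (-4 + 3)))*(23 - 4316) = (4130 - (7 - 1))*(-4293) = (4130 - 1*6)*(-4293) = (4130 - 6)*(-4293) = 4124*(-4293) = -17704332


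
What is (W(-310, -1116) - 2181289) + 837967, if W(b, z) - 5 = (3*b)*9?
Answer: -1351687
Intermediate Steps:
W(b, z) = 5 + 27*b (W(b, z) = 5 + (3*b)*9 = 5 + 27*b)
(W(-310, -1116) - 2181289) + 837967 = ((5 + 27*(-310)) - 2181289) + 837967 = ((5 - 8370) - 2181289) + 837967 = (-8365 - 2181289) + 837967 = -2189654 + 837967 = -1351687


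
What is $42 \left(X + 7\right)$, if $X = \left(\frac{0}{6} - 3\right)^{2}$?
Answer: $672$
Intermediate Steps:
$X = 9$ ($X = \left(0 \cdot \frac{1}{6} - 3\right)^{2} = \left(0 - 3\right)^{2} = \left(-3\right)^{2} = 9$)
$42 \left(X + 7\right) = 42 \left(9 + 7\right) = 42 \cdot 16 = 672$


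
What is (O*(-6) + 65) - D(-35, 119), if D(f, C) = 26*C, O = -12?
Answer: -2957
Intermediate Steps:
(O*(-6) + 65) - D(-35, 119) = (-12*(-6) + 65) - 26*119 = (72 + 65) - 1*3094 = 137 - 3094 = -2957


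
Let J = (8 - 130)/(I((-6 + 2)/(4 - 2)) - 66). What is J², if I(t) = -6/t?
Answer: 14884/3969 ≈ 3.7501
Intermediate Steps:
J = 122/63 (J = (8 - 130)/(-6*(4 - 2)/(-6 + 2) - 66) = -122/(-6/((-4/2)) - 66) = -122/(-6/((-4*½)) - 66) = -122/(-6/(-2) - 66) = -122/(-6*(-½) - 66) = -122/(3 - 66) = -122/(-63) = -122*(-1/63) = 122/63 ≈ 1.9365)
J² = (122/63)² = 14884/3969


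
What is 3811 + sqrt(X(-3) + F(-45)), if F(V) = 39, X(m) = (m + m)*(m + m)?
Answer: 3811 + 5*sqrt(3) ≈ 3819.7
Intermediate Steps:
X(m) = 4*m**2 (X(m) = (2*m)*(2*m) = 4*m**2)
3811 + sqrt(X(-3) + F(-45)) = 3811 + sqrt(4*(-3)**2 + 39) = 3811 + sqrt(4*9 + 39) = 3811 + sqrt(36 + 39) = 3811 + sqrt(75) = 3811 + 5*sqrt(3)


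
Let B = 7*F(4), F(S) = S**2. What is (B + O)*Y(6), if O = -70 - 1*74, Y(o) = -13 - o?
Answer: 608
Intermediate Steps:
B = 112 (B = 7*4**2 = 7*16 = 112)
O = -144 (O = -70 - 74 = -144)
(B + O)*Y(6) = (112 - 144)*(-13 - 1*6) = -32*(-13 - 6) = -32*(-19) = 608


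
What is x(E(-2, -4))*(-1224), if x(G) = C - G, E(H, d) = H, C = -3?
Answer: 1224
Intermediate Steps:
x(G) = -3 - G
x(E(-2, -4))*(-1224) = (-3 - 1*(-2))*(-1224) = (-3 + 2)*(-1224) = -1*(-1224) = 1224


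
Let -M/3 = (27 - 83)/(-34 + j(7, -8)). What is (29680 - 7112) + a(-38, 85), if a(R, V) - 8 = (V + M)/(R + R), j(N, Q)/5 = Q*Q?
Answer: 245343729/10868 ≈ 22575.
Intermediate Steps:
j(N, Q) = 5*Q² (j(N, Q) = 5*(Q*Q) = 5*Q²)
M = 84/143 (M = -3*(27 - 83)/(-34 + 5*(-8)²) = -(-168)/(-34 + 5*64) = -(-168)/(-34 + 320) = -(-168)/286 = -3*(-28/143) = 84/143 ≈ 0.58741)
a(R, V) = 8 + (84/143 + V)/(2*R) (a(R, V) = 8 + (V + 84/143)/(R + R) = 8 + (84/143 + V)/((2*R)) = 8 + (84/143 + V)*(1/(2*R)) = 8 + (84/143 + V)/(2*R))
(29680 - 7112) + a(-38, 85) = (29680 - 7112) + (1/286)*(84 + 143*85 + 2288*(-38))/(-38) = 22568 + (1/286)*(-1/38)*(84 + 12155 - 86944) = 22568 + (1/286)*(-1/38)*(-74705) = 22568 + 74705/10868 = 245343729/10868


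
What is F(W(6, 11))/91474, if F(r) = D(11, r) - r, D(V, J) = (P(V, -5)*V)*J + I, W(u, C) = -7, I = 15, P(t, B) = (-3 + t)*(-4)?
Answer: 1243/45737 ≈ 0.027177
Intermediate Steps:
P(t, B) = 12 - 4*t
D(V, J) = 15 + J*V*(12 - 4*V) (D(V, J) = ((12 - 4*V)*V)*J + 15 = (V*(12 - 4*V))*J + 15 = J*V*(12 - 4*V) + 15 = 15 + J*V*(12 - 4*V))
F(r) = 15 - 353*r (F(r) = (15 - 4*r*11*(-3 + 11)) - r = (15 - 4*r*11*8) - r = (15 - 352*r) - r = 15 - 353*r)
F(W(6, 11))/91474 = (15 - 353*(-7))/91474 = (15 + 2471)*(1/91474) = 2486*(1/91474) = 1243/45737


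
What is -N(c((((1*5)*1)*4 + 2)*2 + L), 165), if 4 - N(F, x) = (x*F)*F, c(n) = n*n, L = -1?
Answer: 564102161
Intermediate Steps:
c(n) = n**2
N(F, x) = 4 - x*F**2 (N(F, x) = 4 - x*F*F = 4 - F*x*F = 4 - x*F**2)
-N(c((((1*5)*1)*4 + 2)*2 + L), 165) = -(4 - 1*165*(((((1*5)*1)*4 + 2)*2 - 1)**2)**2) = -(4 - 1*165*((((5*1)*4 + 2)*2 - 1)**2)**2) = -(4 - 1*165*(((5*4 + 2)*2 - 1)**2)**2) = -(4 - 1*165*(((20 + 2)*2 - 1)**2)**2) = -(4 - 1*165*((22*2 - 1)**2)**2) = -(4 - 1*165*((44 - 1)**2)**2) = -(4 - 1*165*(43**2)**2) = -(4 - 1*165*1849**2) = -(4 - 1*165*3418801) = -(4 - 564102165) = -1*(-564102161) = 564102161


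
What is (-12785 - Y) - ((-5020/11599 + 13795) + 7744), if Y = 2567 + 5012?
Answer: -486027877/11599 ≈ -41903.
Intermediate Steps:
Y = 7579
(-12785 - Y) - ((-5020/11599 + 13795) + 7744) = (-12785 - 1*7579) - ((-5020/11599 + 13795) + 7744) = (-12785 - 7579) - ((-5020*1/11599 + 13795) + 7744) = -20364 - ((-5020/11599 + 13795) + 7744) = -20364 - (160003185/11599 + 7744) = -20364 - 1*249825841/11599 = -20364 - 249825841/11599 = -486027877/11599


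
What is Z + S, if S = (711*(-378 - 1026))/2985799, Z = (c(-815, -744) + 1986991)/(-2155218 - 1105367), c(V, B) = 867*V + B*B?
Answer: -8730581886418/9735451432415 ≈ -0.89678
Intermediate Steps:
c(V, B) = B² + 867*V (c(V, B) = 867*V + B² = B² + 867*V)
Z = -1833922/3260585 (Z = (((-744)² + 867*(-815)) + 1986991)/(-2155218 - 1105367) = ((553536 - 706605) + 1986991)/(-3260585) = (-153069 + 1986991)*(-1/3260585) = 1833922*(-1/3260585) = -1833922/3260585 ≈ -0.56245)
S = -998244/2985799 (S = (711*(-1404))*(1/2985799) = -998244*1/2985799 = -998244/2985799 ≈ -0.33433)
Z + S = -1833922/3260585 - 998244/2985799 = -8730581886418/9735451432415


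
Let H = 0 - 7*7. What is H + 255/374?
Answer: -1063/22 ≈ -48.318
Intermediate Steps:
H = -49 (H = 0 - 49 = -49)
H + 255/374 = -49 + 255/374 = -49 + (1/374)*255 = -49 + 15/22 = -1063/22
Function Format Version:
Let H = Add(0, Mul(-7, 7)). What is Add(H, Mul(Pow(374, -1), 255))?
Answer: Rational(-1063, 22) ≈ -48.318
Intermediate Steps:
H = -49 (H = Add(0, -49) = -49)
Add(H, Mul(Pow(374, -1), 255)) = Add(-49, Mul(Pow(374, -1), 255)) = Add(-49, Mul(Rational(1, 374), 255)) = Add(-49, Rational(15, 22)) = Rational(-1063, 22)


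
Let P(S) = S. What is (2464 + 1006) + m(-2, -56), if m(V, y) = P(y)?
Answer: 3414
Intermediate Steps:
m(V, y) = y
(2464 + 1006) + m(-2, -56) = (2464 + 1006) - 56 = 3470 - 56 = 3414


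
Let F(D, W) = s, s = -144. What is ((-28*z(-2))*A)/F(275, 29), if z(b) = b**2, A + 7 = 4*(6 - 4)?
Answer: 7/9 ≈ 0.77778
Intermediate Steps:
F(D, W) = -144
A = 1 (A = -7 + 4*(6 - 4) = -7 + 4*2 = -7 + 8 = 1)
((-28*z(-2))*A)/F(275, 29) = (-28*(-2)**2*1)/(-144) = (-28*4*1)*(-1/144) = -112*1*(-1/144) = -112*(-1/144) = 7/9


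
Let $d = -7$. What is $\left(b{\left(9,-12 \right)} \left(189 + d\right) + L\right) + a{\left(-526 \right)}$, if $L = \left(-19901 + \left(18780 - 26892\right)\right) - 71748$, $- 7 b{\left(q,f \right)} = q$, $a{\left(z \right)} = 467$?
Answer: $-99528$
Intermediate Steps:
$b{\left(q,f \right)} = - \frac{q}{7}$
$L = -99761$ ($L = \left(-19901 + \left(18780 - 26892\right)\right) - 71748 = \left(-19901 - 8112\right) - 71748 = -28013 - 71748 = -99761$)
$\left(b{\left(9,-12 \right)} \left(189 + d\right) + L\right) + a{\left(-526 \right)} = \left(\left(- \frac{1}{7}\right) 9 \left(189 - 7\right) - 99761\right) + 467 = \left(\left(- \frac{9}{7}\right) 182 - 99761\right) + 467 = \left(-234 - 99761\right) + 467 = -99995 + 467 = -99528$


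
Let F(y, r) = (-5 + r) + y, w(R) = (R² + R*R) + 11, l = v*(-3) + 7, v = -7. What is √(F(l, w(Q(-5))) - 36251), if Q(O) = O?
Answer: I*√36167 ≈ 190.18*I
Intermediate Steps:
l = 28 (l = -7*(-3) + 7 = 21 + 7 = 28)
w(R) = 11 + 2*R² (w(R) = (R² + R²) + 11 = 2*R² + 11 = 11 + 2*R²)
F(y, r) = -5 + r + y
√(F(l, w(Q(-5))) - 36251) = √((-5 + (11 + 2*(-5)²) + 28) - 36251) = √((-5 + (11 + 2*25) + 28) - 36251) = √((-5 + (11 + 50) + 28) - 36251) = √((-5 + 61 + 28) - 36251) = √(84 - 36251) = √(-36167) = I*√36167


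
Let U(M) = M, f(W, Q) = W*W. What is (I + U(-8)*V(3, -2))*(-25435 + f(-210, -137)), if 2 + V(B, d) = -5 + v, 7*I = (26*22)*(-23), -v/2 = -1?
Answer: -240330540/7 ≈ -3.4333e+7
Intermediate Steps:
v = 2 (v = -2*(-1) = 2)
f(W, Q) = W²
I = -13156/7 (I = ((26*22)*(-23))/7 = (572*(-23))/7 = (⅐)*(-13156) = -13156/7 ≈ -1879.4)
V(B, d) = -5 (V(B, d) = -2 + (-5 + 2) = -2 - 3 = -5)
(I + U(-8)*V(3, -2))*(-25435 + f(-210, -137)) = (-13156/7 - 8*(-5))*(-25435 + (-210)²) = (-13156/7 + 40)*(-25435 + 44100) = -12876/7*18665 = -240330540/7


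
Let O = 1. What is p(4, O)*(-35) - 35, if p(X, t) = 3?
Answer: -140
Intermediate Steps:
p(4, O)*(-35) - 35 = 3*(-35) - 35 = -105 - 35 = -140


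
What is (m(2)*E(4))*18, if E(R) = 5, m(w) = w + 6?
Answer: 720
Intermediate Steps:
m(w) = 6 + w
(m(2)*E(4))*18 = ((6 + 2)*5)*18 = (8*5)*18 = 40*18 = 720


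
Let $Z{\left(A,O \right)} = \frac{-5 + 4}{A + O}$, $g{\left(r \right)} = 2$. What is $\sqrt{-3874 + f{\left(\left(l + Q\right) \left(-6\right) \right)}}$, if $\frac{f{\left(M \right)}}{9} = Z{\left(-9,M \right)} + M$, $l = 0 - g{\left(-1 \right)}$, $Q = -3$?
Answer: $\frac{i \sqrt{176617}}{7} \approx 60.037 i$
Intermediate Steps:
$l = -2$ ($l = 0 - 2 = -2$)
$Z{\left(A,O \right)} = - \frac{1}{A + O}$
$f{\left(M \right)} = - \frac{9}{-9 + M} + 9 M$ ($f{\left(M \right)} = 9 \left(- \frac{1}{-9 + M} + M\right) = 9 \left(M - \frac{1}{-9 + M}\right) = - \frac{9}{-9 + M} + 9 M$)
$\sqrt{-3874 + f{\left(\left(l + Q\right) \left(-6\right) \right)}} = \sqrt{-3874 + \frac{9 \left(-1 + \left(-2 - 3\right) \left(-6\right) \left(-9 + \left(-2 - 3\right) \left(-6\right)\right)\right)}{-9 + \left(-2 - 3\right) \left(-6\right)}} = \sqrt{-3874 + \frac{9 \left(-1 + \left(-5\right) \left(-6\right) \left(-9 - -30\right)\right)}{-9 - -30}} = \sqrt{-3874 + \frac{9 \left(-1 + 30 \left(-9 + 30\right)\right)}{-9 + 30}} = \sqrt{-3874 + \frac{9 \left(-1 + 30 \cdot 21\right)}{21}} = \sqrt{-3874 + 9 \cdot \frac{1}{21} \left(-1 + 630\right)} = \sqrt{-3874 + 9 \cdot \frac{1}{21} \cdot 629} = \sqrt{-3874 + \frac{1887}{7}} = \sqrt{- \frac{25231}{7}} = \frac{i \sqrt{176617}}{7}$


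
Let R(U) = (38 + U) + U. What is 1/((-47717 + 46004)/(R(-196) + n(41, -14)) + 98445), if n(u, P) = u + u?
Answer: 272/26778753 ≈ 1.0157e-5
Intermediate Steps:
R(U) = 38 + 2*U
n(u, P) = 2*u
1/((-47717 + 46004)/(R(-196) + n(41, -14)) + 98445) = 1/((-47717 + 46004)/((38 + 2*(-196)) + 2*41) + 98445) = 1/(-1713/((38 - 392) + 82) + 98445) = 1/(-1713/(-354 + 82) + 98445) = 1/(-1713/(-272) + 98445) = 1/(-1713*(-1/272) + 98445) = 1/(1713/272 + 98445) = 1/(26778753/272) = 272/26778753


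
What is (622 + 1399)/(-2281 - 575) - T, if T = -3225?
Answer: 9208579/2856 ≈ 3224.3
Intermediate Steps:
(622 + 1399)/(-2281 - 575) - T = (622 + 1399)/(-2281 - 575) - 1*(-3225) = 2021/(-2856) + 3225 = 2021*(-1/2856) + 3225 = -2021/2856 + 3225 = 9208579/2856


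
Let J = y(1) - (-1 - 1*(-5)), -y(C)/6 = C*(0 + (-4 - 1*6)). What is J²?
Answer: 3136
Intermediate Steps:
y(C) = 60*C (y(C) = -6*C*(0 + (-4 - 1*6)) = -6*C*(0 + (-4 - 6)) = -6*C*(0 - 10) = -6*C*(-10) = -(-60)*C = 60*C)
J = 56 (J = 60*1 - (-1 - 1*(-5)) = 60 - (-1 + 5) = 60 - 1*4 = 60 - 4 = 56)
J² = 56² = 3136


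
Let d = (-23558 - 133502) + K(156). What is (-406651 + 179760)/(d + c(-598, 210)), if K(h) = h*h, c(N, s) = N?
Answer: 32413/19046 ≈ 1.7018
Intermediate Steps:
K(h) = h²
d = -132724 (d = (-23558 - 133502) + 156² = -157060 + 24336 = -132724)
(-406651 + 179760)/(d + c(-598, 210)) = (-406651 + 179760)/(-132724 - 598) = -226891/(-133322) = -226891*(-1/133322) = 32413/19046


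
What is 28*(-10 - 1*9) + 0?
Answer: -532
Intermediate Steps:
28*(-10 - 1*9) + 0 = 28*(-10 - 9) + 0 = 28*(-19) + 0 = -532 + 0 = -532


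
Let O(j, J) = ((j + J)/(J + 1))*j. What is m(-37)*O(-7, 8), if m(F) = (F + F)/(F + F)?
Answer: -7/9 ≈ -0.77778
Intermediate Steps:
O(j, J) = j*(J + j)/(1 + J) (O(j, J) = ((J + j)/(1 + J))*j = j*(J + j)/(1 + J))
m(F) = 1 (m(F) = (2*F)/((2*F)) = (2*F)*(1/(2*F)) = 1)
m(-37)*O(-7, 8) = 1*(-7*(8 - 7)/(1 + 8)) = 1*(-7*1/9) = 1*(-7*⅑*1) = 1*(-7/9) = -7/9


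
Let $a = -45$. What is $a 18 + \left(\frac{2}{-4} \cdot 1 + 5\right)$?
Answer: $- \frac{1611}{2} \approx -805.5$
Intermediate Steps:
$a 18 + \left(\frac{2}{-4} \cdot 1 + 5\right) = \left(-45\right) 18 + \left(\frac{2}{-4} \cdot 1 + 5\right) = -810 + \left(2 \left(- \frac{1}{4}\right) 1 + 5\right) = -810 + \left(\left(- \frac{1}{2}\right) 1 + 5\right) = -810 + \left(- \frac{1}{2} + 5\right) = -810 + \frac{9}{2} = - \frac{1611}{2}$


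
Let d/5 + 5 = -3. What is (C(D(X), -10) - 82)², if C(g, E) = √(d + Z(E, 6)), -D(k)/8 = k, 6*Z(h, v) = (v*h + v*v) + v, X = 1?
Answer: (82 - I*√43)² ≈ 6681.0 - 1075.4*I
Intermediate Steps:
Z(h, v) = v/6 + v²/6 + h*v/6 (Z(h, v) = ((v*h + v*v) + v)/6 = ((h*v + v²) + v)/6 = ((v² + h*v) + v)/6 = (v + v² + h*v)/6 = v/6 + v²/6 + h*v/6)
D(k) = -8*k
d = -40 (d = -25 + 5*(-3) = -25 - 15 = -40)
C(g, E) = √(-33 + E) (C(g, E) = √(-40 + (⅙)*6*(1 + E + 6)) = √(-40 + (⅙)*6*(7 + E)) = √(-40 + (7 + E)) = √(-33 + E))
(C(D(X), -10) - 82)² = (√(-33 - 10) - 82)² = (√(-43) - 82)² = (I*√43 - 82)² = (-82 + I*√43)²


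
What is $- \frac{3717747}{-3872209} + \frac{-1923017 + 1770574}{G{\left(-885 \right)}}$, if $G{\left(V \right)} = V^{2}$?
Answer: $\frac{12414659024}{16218240075} \approx 0.76548$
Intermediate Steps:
$- \frac{3717747}{-3872209} + \frac{-1923017 + 1770574}{G{\left(-885 \right)}} = - \frac{3717747}{-3872209} + \frac{-1923017 + 1770574}{\left(-885\right)^{2}} = \left(-3717747\right) \left(- \frac{1}{3872209}\right) - \frac{152443}{783225} = \frac{19881}{20707} - \frac{152443}{783225} = \frac{12414659024}{16218240075}$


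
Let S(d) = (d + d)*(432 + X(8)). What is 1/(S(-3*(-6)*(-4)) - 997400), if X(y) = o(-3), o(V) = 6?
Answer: -1/1060472 ≈ -9.4298e-7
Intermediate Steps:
X(y) = 6
S(d) = 876*d (S(d) = (d + d)*(432 + 6) = (2*d)*438 = 876*d)
1/(S(-3*(-6)*(-4)) - 997400) = 1/(876*(-3*(-6)*(-4)) - 997400) = 1/(876*(18*(-4)) - 997400) = 1/(876*(-72) - 997400) = 1/(-63072 - 997400) = 1/(-1060472) = -1/1060472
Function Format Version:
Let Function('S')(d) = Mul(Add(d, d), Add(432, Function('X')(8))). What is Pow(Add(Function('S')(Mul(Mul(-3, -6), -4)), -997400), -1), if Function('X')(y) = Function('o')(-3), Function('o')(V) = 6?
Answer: Rational(-1, 1060472) ≈ -9.4298e-7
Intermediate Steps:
Function('X')(y) = 6
Function('S')(d) = Mul(876, d) (Function('S')(d) = Mul(Add(d, d), Add(432, 6)) = Mul(Mul(2, d), 438) = Mul(876, d))
Pow(Add(Function('S')(Mul(Mul(-3, -6), -4)), -997400), -1) = Pow(Add(Mul(876, Mul(Mul(-3, -6), -4)), -997400), -1) = Pow(Add(Mul(876, Mul(18, -4)), -997400), -1) = Pow(Add(Mul(876, -72), -997400), -1) = Pow(Add(-63072, -997400), -1) = Pow(-1060472, -1) = Rational(-1, 1060472)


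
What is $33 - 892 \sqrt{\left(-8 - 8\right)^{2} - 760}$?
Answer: $33 - 5352 i \sqrt{14} \approx 33.0 - 20025.0 i$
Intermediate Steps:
$33 - 892 \sqrt{\left(-8 - 8\right)^{2} - 760} = 33 - 892 \sqrt{\left(-16\right)^{2} - 760} = 33 - 892 \sqrt{256 - 760} = 33 - 892 \sqrt{-504} = 33 - 892 \cdot 6 i \sqrt{14} = 33 - 5352 i \sqrt{14}$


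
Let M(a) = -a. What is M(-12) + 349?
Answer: 361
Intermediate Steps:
M(-12) + 349 = -1*(-12) + 349 = 12 + 349 = 361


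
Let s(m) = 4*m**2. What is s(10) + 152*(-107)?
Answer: -15864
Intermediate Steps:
s(10) + 152*(-107) = 4*10**2 + 152*(-107) = 4*100 - 16264 = 400 - 16264 = -15864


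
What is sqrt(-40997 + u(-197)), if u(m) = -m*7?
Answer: 3*I*sqrt(4402) ≈ 199.04*I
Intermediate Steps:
u(m) = -7*m
sqrt(-40997 + u(-197)) = sqrt(-40997 - 7*(-197)) = sqrt(-40997 + 1379) = sqrt(-39618) = 3*I*sqrt(4402)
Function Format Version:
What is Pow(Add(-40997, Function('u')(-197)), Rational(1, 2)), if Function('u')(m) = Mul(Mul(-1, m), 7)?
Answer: Mul(3, I, Pow(4402, Rational(1, 2))) ≈ Mul(199.04, I)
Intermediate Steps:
Function('u')(m) = Mul(-7, m)
Pow(Add(-40997, Function('u')(-197)), Rational(1, 2)) = Pow(Add(-40997, Mul(-7, -197)), Rational(1, 2)) = Pow(Add(-40997, 1379), Rational(1, 2)) = Pow(-39618, Rational(1, 2)) = Mul(3, I, Pow(4402, Rational(1, 2)))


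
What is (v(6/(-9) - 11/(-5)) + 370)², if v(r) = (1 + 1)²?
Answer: 139876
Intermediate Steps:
v(r) = 4 (v(r) = 2² = 4)
(v(6/(-9) - 11/(-5)) + 370)² = (4 + 370)² = 374² = 139876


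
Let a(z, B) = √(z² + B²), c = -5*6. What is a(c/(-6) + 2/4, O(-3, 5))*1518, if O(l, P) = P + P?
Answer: 759*√521 ≈ 17325.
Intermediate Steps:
O(l, P) = 2*P
c = -30
a(z, B) = √(B² + z²)
a(c/(-6) + 2/4, O(-3, 5))*1518 = √((2*5)² + (-30/(-6) + 2/4)²)*1518 = √(10² + (-30*(-⅙) + 2*(¼))²)*1518 = √(100 + (5 + ½)²)*1518 = √(100 + (11/2)²)*1518 = √(100 + 121/4)*1518 = √(521/4)*1518 = (√521/2)*1518 = 759*√521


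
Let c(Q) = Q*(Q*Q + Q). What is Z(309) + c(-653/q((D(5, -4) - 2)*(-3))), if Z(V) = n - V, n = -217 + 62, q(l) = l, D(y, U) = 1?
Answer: -277178378/27 ≈ -1.0266e+7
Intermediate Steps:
c(Q) = Q*(Q + Q²) (c(Q) = Q*(Q² + Q) = Q*(Q + Q²))
n = -155
Z(V) = -155 - V
Z(309) + c(-653/q((D(5, -4) - 2)*(-3))) = (-155 - 1*309) + (-653*(-1/(3*(1 - 2))))²*(1 - 653*(-1/(3*(1 - 2)))) = (-155 - 309) + (-653/((-1*(-3))))²*(1 - 653/((-1*(-3)))) = -464 + (-653/3)²*(1 - 653/3) = -464 + (426409/9)*(-650/3) = -464 - 277165850/27 = -277178378/27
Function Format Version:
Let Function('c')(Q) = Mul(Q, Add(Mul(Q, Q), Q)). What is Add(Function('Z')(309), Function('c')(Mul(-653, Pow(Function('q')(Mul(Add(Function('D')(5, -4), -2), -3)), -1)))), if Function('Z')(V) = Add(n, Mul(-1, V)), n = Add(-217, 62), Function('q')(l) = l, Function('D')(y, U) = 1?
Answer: Rational(-277178378, 27) ≈ -1.0266e+7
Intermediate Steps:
Function('c')(Q) = Mul(Q, Add(Q, Pow(Q, 2))) (Function('c')(Q) = Mul(Q, Add(Pow(Q, 2), Q)) = Mul(Q, Add(Q, Pow(Q, 2))))
n = -155
Function('Z')(V) = Add(-155, Mul(-1, V))
Add(Function('Z')(309), Function('c')(Mul(-653, Pow(Function('q')(Mul(Add(Function('D')(5, -4), -2), -3)), -1)))) = Add(Add(-155, Mul(-1, 309)), Mul(Pow(Mul(-653, Pow(Mul(Add(1, -2), -3), -1)), 2), Add(1, Mul(-653, Pow(Mul(Add(1, -2), -3), -1))))) = Add(Add(-155, -309), Mul(Pow(Mul(-653, Pow(Mul(-1, -3), -1)), 2), Add(1, Mul(-653, Pow(Mul(-1, -3), -1))))) = Add(-464, Mul(Pow(Mul(-653, Pow(3, -1)), 2), Add(1, Mul(-653, Pow(3, -1))))) = Add(-464, Mul(Pow(Mul(-653, Rational(1, 3)), 2), Add(1, Mul(-653, Rational(1, 3))))) = Add(-464, Mul(Pow(Rational(-653, 3), 2), Add(1, Rational(-653, 3)))) = Add(-464, Mul(Rational(426409, 9), Rational(-650, 3))) = Add(-464, Rational(-277165850, 27)) = Rational(-277178378, 27)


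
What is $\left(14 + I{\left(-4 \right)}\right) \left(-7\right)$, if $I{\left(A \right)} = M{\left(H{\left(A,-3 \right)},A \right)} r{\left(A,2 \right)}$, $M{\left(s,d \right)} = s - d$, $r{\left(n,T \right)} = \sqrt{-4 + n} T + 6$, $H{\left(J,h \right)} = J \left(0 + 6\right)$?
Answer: $742 + 560 i \sqrt{2} \approx 742.0 + 791.96 i$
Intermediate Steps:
$H{\left(J,h \right)} = 6 J$ ($H{\left(J,h \right)} = J 6 = 6 J$)
$r{\left(n,T \right)} = 6 + T \sqrt{-4 + n}$ ($r{\left(n,T \right)} = T \sqrt{-4 + n} + 6 = 6 + T \sqrt{-4 + n}$)
$I{\left(A \right)} = 5 A \left(6 + 2 \sqrt{-4 + A}\right)$ ($I{\left(A \right)} = \left(6 A - A\right) \left(6 + 2 \sqrt{-4 + A}\right) = 5 A \left(6 + 2 \sqrt{-4 + A}\right)$)
$\left(14 + I{\left(-4 \right)}\right) \left(-7\right) = \left(14 + 10 \left(-4\right) \left(3 + \sqrt{-4 - 4}\right)\right) \left(-7\right) = \left(14 + 10 \left(-4\right) \left(3 + \sqrt{-8}\right)\right) \left(-7\right) = \left(14 + 10 \left(-4\right) \left(3 + 2 i \sqrt{2}\right)\right) \left(-7\right) = \left(14 - \left(120 + 80 i \sqrt{2}\right)\right) \left(-7\right) = \left(-106 - 80 i \sqrt{2}\right) \left(-7\right) = 742 + 560 i \sqrt{2}$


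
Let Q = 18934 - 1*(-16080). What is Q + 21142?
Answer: 56156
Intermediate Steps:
Q = 35014 (Q = 18934 + 16080 = 35014)
Q + 21142 = 35014 + 21142 = 56156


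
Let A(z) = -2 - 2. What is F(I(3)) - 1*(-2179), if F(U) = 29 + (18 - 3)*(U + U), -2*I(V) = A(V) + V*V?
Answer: 2133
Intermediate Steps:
A(z) = -4
I(V) = 2 - V**2/2 (I(V) = -(-4 + V*V)/2 = -(-4 + V**2)/2 = 2 - V**2/2)
F(U) = 29 + 30*U (F(U) = 29 + 15*(2*U) = 29 + 30*U)
F(I(3)) - 1*(-2179) = (29 + 30*(2 - 1/2*3**2)) - 1*(-2179) = (29 + 30*(2 - 1/2*9)) + 2179 = (29 + 30*(2 - 9/2)) + 2179 = (29 + 30*(-5/2)) + 2179 = (29 - 75) + 2179 = -46 + 2179 = 2133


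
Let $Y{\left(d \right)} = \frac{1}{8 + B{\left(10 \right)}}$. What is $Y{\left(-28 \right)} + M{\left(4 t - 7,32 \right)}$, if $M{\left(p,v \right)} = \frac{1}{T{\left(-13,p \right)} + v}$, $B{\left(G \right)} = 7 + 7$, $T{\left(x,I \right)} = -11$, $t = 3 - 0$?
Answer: $\frac{43}{462} \approx 0.093074$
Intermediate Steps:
$t = 3$ ($t = 3 + 0 = 3$)
$B{\left(G \right)} = 14$
$M{\left(p,v \right)} = \frac{1}{-11 + v}$
$Y{\left(d \right)} = \frac{1}{22}$ ($Y{\left(d \right)} = \frac{1}{8 + 14} = \frac{1}{22}$)
$Y{\left(-28 \right)} + M{\left(4 t - 7,32 \right)} = \frac{1}{22} + \frac{1}{-11 + 32} = \frac{1}{22} + \frac{1}{21} = \frac{43}{462}$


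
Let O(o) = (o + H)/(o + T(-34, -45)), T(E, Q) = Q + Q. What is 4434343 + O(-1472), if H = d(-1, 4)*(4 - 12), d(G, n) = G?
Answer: 3463222615/781 ≈ 4.4343e+6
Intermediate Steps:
T(E, Q) = 2*Q
H = 8 (H = -(4 - 12) = -1*(-8) = 8)
O(o) = (8 + o)/(-90 + o) (O(o) = (o + 8)/(o + 2*(-45)) = (8 + o)/(o - 90) = (8 + o)/(-90 + o))
4434343 + O(-1472) = 4434343 + (8 - 1472)/(-90 - 1472) = 4434343 - 1464/(-1562) = 4434343 - 1/1562*(-1464) = 4434343 + 732/781 = 3463222615/781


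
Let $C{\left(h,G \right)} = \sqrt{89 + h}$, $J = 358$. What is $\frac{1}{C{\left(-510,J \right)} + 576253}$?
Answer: $\frac{576253}{332067520430} - \frac{i \sqrt{421}}{332067520430} \approx 1.7353 \cdot 10^{-6} - 6.1789 \cdot 10^{-11} i$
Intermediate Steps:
$\frac{1}{C{\left(-510,J \right)} + 576253} = \frac{1}{\sqrt{89 - 510} + 576253} = \frac{1}{\sqrt{-421} + 576253} = \frac{1}{i \sqrt{421} + 576253} = \frac{1}{576253 + i \sqrt{421}}$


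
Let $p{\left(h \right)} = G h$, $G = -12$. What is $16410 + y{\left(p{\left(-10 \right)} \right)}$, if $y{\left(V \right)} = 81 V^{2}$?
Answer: $1182810$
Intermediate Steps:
$p{\left(h \right)} = - 12 h$
$16410 + y{\left(p{\left(-10 \right)} \right)} = 16410 + 81 \left(\left(-12\right) \left(-10\right)\right)^{2} = 16410 + 81 \cdot 120^{2} = 16410 + 81 \cdot 14400 = 16410 + 1166400 = 1182810$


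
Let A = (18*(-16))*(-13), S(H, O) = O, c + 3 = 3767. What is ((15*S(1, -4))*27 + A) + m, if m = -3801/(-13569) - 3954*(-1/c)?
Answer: 18091421929/8512286 ≈ 2125.3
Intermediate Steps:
c = 3764 (c = -3 + 3767 = 3764)
A = 3744 (A = -288*(-13) = 3744)
m = 11326465/8512286 (m = -3801/(-13569) - 3954/((-1*3764)) = -3801*(-1/13569) - 3954/(-3764) = 1267/4523 - 3954*(-1/3764) = 1267/4523 + 1977/1882 = 11326465/8512286 ≈ 1.3306)
((15*S(1, -4))*27 + A) + m = ((15*(-4))*27 + 3744) + 11326465/8512286 = (-60*27 + 3744) + 11326465/8512286 = (-1620 + 3744) + 11326465/8512286 = 2124 + 11326465/8512286 = 18091421929/8512286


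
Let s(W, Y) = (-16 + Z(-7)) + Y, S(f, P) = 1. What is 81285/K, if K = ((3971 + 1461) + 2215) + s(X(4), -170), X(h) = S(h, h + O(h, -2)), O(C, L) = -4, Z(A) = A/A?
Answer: 81285/7462 ≈ 10.893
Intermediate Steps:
Z(A) = 1
X(h) = 1
s(W, Y) = -15 + Y (s(W, Y) = (-16 + 1) + Y = -15 + Y)
K = 7462 (K = ((3971 + 1461) + 2215) + (-15 - 170) = (5432 + 2215) - 185 = 7647 - 185 = 7462)
81285/K = 81285/7462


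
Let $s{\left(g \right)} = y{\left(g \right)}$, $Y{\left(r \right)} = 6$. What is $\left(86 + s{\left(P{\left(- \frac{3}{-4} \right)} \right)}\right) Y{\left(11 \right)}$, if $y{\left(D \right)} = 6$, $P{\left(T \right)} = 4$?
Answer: $552$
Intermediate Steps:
$s{\left(g \right)} = 6$
$\left(86 + s{\left(P{\left(- \frac{3}{-4} \right)} \right)}\right) Y{\left(11 \right)} = \left(86 + 6\right) 6 = 92 \cdot 6 = 552$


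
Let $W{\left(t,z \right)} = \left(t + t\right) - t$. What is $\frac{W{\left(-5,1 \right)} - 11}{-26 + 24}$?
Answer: $8$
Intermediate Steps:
$W{\left(t,z \right)} = t$ ($W{\left(t,z \right)} = 2 t - t = t$)
$\frac{W{\left(-5,1 \right)} - 11}{-26 + 24} = \frac{-5 - 11}{-26 + 24} = - \frac{16}{-2} = \left(-16\right) \left(- \frac{1}{2}\right) = 8$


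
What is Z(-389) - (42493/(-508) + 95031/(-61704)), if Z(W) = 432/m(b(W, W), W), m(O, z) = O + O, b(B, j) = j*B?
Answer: 11224271171187/131757010552 ≈ 85.189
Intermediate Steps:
b(B, j) = B*j
m(O, z) = 2*O
Z(W) = 216/W**2 (Z(W) = 432/((2*(W*W))) = 432/((2*W**2)) = 432*(1/(2*W**2)) = 216/W**2)
Z(-389) - (42493/(-508) + 95031/(-61704)) = 216/(-389)**2 - (42493/(-508) + 95031/(-61704)) = 216*(1/151321) - (42493*(-1/508) + 95031*(-1/61704)) = 216/151321 - (-42493/508 - 10559/6856) = 216/151321 - 1*(-74173995/870712) = 216/151321 + 74173995/870712 = 11224271171187/131757010552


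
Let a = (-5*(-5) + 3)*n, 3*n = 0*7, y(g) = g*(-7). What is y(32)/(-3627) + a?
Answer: 224/3627 ≈ 0.061759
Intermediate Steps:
y(g) = -7*g
n = 0 (n = (0*7)/3 = (⅓)*0 = 0)
a = 0 (a = (-5*(-5) + 3)*0 = (25 + 3)*0 = 28*0 = 0)
y(32)/(-3627) + a = -7*32/(-3627) + 0 = -224*(-1/3627) + 0 = 224/3627 + 0 = 224/3627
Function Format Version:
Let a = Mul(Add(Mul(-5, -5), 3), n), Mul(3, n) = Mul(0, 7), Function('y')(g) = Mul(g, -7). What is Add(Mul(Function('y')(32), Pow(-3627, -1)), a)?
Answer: Rational(224, 3627) ≈ 0.061759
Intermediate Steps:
Function('y')(g) = Mul(-7, g)
n = 0 (n = Mul(Rational(1, 3), Mul(0, 7)) = Mul(Rational(1, 3), 0) = 0)
a = 0 (a = Mul(Add(Mul(-5, -5), 3), 0) = Mul(Add(25, 3), 0) = Mul(28, 0) = 0)
Add(Mul(Function('y')(32), Pow(-3627, -1)), a) = Add(Mul(Mul(-7, 32), Pow(-3627, -1)), 0) = Add(Mul(-224, Rational(-1, 3627)), 0) = Add(Rational(224, 3627), 0) = Rational(224, 3627)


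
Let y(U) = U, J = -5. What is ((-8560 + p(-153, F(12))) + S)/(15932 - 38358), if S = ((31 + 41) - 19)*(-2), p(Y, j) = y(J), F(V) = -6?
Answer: 8671/22426 ≈ 0.38665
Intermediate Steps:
p(Y, j) = -5
S = -106 (S = (72 - 19)*(-2) = 53*(-2) = -106)
((-8560 + p(-153, F(12))) + S)/(15932 - 38358) = ((-8560 - 5) - 106)/(15932 - 38358) = (-8565 - 106)/(-22426) = -8671*(-1/22426) = 8671/22426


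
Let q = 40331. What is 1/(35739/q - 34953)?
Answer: -40331/1409653704 ≈ -2.8611e-5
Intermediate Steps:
1/(35739/q - 34953) = 1/(35739/40331 - 34953) = 1/(-1409653704/40331) = -40331/1409653704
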